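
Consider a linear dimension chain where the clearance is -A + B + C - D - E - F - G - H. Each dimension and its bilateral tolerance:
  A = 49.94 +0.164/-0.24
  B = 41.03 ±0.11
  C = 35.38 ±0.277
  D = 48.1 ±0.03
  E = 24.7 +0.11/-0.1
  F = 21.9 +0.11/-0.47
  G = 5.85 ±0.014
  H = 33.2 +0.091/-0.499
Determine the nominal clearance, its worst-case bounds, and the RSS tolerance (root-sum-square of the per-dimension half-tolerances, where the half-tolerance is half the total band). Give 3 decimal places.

nominal=-107.280 wc=[-108.186,-105.540] rss=0.559

Stack each dimension's contribution:
  -A: nom -49.940 → Σnom=-49.940; wc +0.240/-0.164 → slack +0.240/-0.164; half-tol=0.202, Σhalf²=0.040804
  +B: nom +41.030 → Σnom=-8.910; wc +0.110/-0.110 → slack +0.350/-0.274; half-tol=0.110, Σhalf²=0.052904
  +C: nom +35.380 → Σnom=26.470; wc +0.277/-0.277 → slack +0.627/-0.551; half-tol=0.277, Σhalf²=0.129633
  -D: nom -48.100 → Σnom=-21.630; wc +0.030/-0.030 → slack +0.657/-0.581; half-tol=0.030, Σhalf²=0.130533
  -E: nom -24.700 → Σnom=-46.330; wc +0.100/-0.110 → slack +0.757/-0.691; half-tol=0.105, Σhalf²=0.141558
  -F: nom -21.900 → Σnom=-68.230; wc +0.470/-0.110 → slack +1.227/-0.801; half-tol=0.290, Σhalf²=0.225658
  -G: nom -5.850 → Σnom=-74.080; wc +0.014/-0.014 → slack +1.241/-0.815; half-tol=0.014, Σhalf²=0.225854
  -H: nom -33.200 → Σnom=-107.280; wc +0.499/-0.091 → slack +1.740/-0.906; half-tol=0.295, Σhalf²=0.312879
Nominal = -107.280. Worst-case = [-107.280 - 0.906, -107.280 + 1.740] = [-108.186, -105.540]. RSS = √0.312879 = 0.559.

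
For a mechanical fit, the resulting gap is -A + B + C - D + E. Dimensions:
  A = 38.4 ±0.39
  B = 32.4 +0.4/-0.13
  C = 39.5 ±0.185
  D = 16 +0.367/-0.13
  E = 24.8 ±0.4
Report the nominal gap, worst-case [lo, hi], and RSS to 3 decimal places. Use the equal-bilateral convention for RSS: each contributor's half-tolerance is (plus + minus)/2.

Stack each dimension's contribution:
  -A: nom -38.400 → Σnom=-38.400; wc +0.390/-0.390 → slack +0.390/-0.390; half-tol=0.390, Σhalf²=0.152100
  +B: nom +32.400 → Σnom=-6.000; wc +0.400/-0.130 → slack +0.790/-0.520; half-tol=0.265, Σhalf²=0.222325
  +C: nom +39.500 → Σnom=33.500; wc +0.185/-0.185 → slack +0.975/-0.705; half-tol=0.185, Σhalf²=0.256550
  -D: nom -16.000 → Σnom=17.500; wc +0.130/-0.367 → slack +1.105/-1.072; half-tol=0.248, Σhalf²=0.318302
  +E: nom +24.800 → Σnom=42.300; wc +0.400/-0.400 → slack +1.505/-1.472; half-tol=0.400, Σhalf²=0.478302
Nominal = 42.300. Worst-case = [42.300 - 1.472, 42.300 + 1.505] = [40.828, 43.805]. RSS = √0.478302 = 0.692.

nominal=42.300 wc=[40.828,43.805] rss=0.692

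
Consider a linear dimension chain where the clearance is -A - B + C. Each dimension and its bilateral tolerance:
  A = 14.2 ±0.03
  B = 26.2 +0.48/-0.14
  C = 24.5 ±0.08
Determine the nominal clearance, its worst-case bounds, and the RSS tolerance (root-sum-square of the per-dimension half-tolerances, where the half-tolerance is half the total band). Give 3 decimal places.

nominal=-15.900 wc=[-16.490,-15.650] rss=0.322

Stack each dimension's contribution:
  -A: nom -14.200 → Σnom=-14.200; wc +0.030/-0.030 → slack +0.030/-0.030; half-tol=0.030, Σhalf²=0.000900
  -B: nom -26.200 → Σnom=-40.400; wc +0.140/-0.480 → slack +0.170/-0.510; half-tol=0.310, Σhalf²=0.097000
  +C: nom +24.500 → Σnom=-15.900; wc +0.080/-0.080 → slack +0.250/-0.590; half-tol=0.080, Σhalf²=0.103400
Nominal = -15.900. Worst-case = [-15.900 - 0.590, -15.900 + 0.250] = [-16.490, -15.650]. RSS = √0.103400 = 0.322.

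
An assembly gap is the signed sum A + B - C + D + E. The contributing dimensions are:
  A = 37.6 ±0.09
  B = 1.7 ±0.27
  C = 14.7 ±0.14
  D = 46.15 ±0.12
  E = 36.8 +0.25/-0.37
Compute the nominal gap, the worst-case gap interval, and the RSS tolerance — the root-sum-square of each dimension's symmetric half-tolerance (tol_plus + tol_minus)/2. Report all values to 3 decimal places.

Stack each dimension's contribution:
  +A: nom +37.600 → Σnom=37.600; wc +0.090/-0.090 → slack +0.090/-0.090; half-tol=0.090, Σhalf²=0.008100
  +B: nom +1.700 → Σnom=39.300; wc +0.270/-0.270 → slack +0.360/-0.360; half-tol=0.270, Σhalf²=0.081000
  -C: nom -14.700 → Σnom=24.600; wc +0.140/-0.140 → slack +0.500/-0.500; half-tol=0.140, Σhalf²=0.100600
  +D: nom +46.150 → Σnom=70.750; wc +0.120/-0.120 → slack +0.620/-0.620; half-tol=0.120, Σhalf²=0.115000
  +E: nom +36.800 → Σnom=107.550; wc +0.250/-0.370 → slack +0.870/-0.990; half-tol=0.310, Σhalf²=0.211100
Nominal = 107.550. Worst-case = [107.550 - 0.990, 107.550 + 0.870] = [106.560, 108.420]. RSS = √0.211100 = 0.459.

nominal=107.550 wc=[106.560,108.420] rss=0.459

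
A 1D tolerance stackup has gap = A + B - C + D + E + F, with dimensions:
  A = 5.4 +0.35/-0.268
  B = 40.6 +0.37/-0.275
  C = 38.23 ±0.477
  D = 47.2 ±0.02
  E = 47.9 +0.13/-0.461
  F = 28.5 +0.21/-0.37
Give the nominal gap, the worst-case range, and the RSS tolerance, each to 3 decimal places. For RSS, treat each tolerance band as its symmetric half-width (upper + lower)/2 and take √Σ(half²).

Stack each dimension's contribution:
  +A: nom +5.400 → Σnom=5.400; wc +0.350/-0.268 → slack +0.350/-0.268; half-tol=0.309, Σhalf²=0.095481
  +B: nom +40.600 → Σnom=46.000; wc +0.370/-0.275 → slack +0.720/-0.543; half-tol=0.323, Σhalf²=0.199487
  -C: nom -38.230 → Σnom=7.770; wc +0.477/-0.477 → slack +1.197/-1.020; half-tol=0.477, Σhalf²=0.427016
  +D: nom +47.200 → Σnom=54.970; wc +0.020/-0.020 → slack +1.217/-1.040; half-tol=0.020, Σhalf²=0.427416
  +E: nom +47.900 → Σnom=102.870; wc +0.130/-0.461 → slack +1.347/-1.501; half-tol=0.295, Σhalf²=0.514736
  +F: nom +28.500 → Σnom=131.370; wc +0.210/-0.370 → slack +1.557/-1.871; half-tol=0.290, Σhalf²=0.598836
Nominal = 131.370. Worst-case = [131.370 - 1.871, 131.370 + 1.557] = [129.499, 132.927]. RSS = √0.598836 = 0.774.

nominal=131.370 wc=[129.499,132.927] rss=0.774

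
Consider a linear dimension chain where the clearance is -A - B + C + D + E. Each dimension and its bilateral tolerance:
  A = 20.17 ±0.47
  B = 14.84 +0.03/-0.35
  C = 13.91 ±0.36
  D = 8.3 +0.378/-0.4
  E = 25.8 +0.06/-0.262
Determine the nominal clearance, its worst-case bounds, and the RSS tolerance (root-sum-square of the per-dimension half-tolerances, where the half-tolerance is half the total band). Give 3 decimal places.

Stack each dimension's contribution:
  -A: nom -20.170 → Σnom=-20.170; wc +0.470/-0.470 → slack +0.470/-0.470; half-tol=0.470, Σhalf²=0.220900
  -B: nom -14.840 → Σnom=-35.010; wc +0.350/-0.030 → slack +0.820/-0.500; half-tol=0.190, Σhalf²=0.257000
  +C: nom +13.910 → Σnom=-21.100; wc +0.360/-0.360 → slack +1.180/-0.860; half-tol=0.360, Σhalf²=0.386600
  +D: nom +8.300 → Σnom=-12.800; wc +0.378/-0.400 → slack +1.558/-1.260; half-tol=0.389, Σhalf²=0.537921
  +E: nom +25.800 → Σnom=13.000; wc +0.060/-0.262 → slack +1.618/-1.522; half-tol=0.161, Σhalf²=0.563842
Nominal = 13.000. Worst-case = [13.000 - 1.522, 13.000 + 1.618] = [11.478, 14.618]. RSS = √0.563842 = 0.751.

nominal=13.000 wc=[11.478,14.618] rss=0.751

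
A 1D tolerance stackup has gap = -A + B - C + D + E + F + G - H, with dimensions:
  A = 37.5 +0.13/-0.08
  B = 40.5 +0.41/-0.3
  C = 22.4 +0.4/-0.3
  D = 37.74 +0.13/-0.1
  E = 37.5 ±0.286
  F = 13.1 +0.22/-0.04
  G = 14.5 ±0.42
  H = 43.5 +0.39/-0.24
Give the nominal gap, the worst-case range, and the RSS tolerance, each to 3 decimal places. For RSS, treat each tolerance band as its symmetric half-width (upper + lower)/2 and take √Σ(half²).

nominal=39.940 wc=[37.874,42.026] rss=0.804

Stack each dimension's contribution:
  -A: nom -37.500 → Σnom=-37.500; wc +0.080/-0.130 → slack +0.080/-0.130; half-tol=0.105, Σhalf²=0.011025
  +B: nom +40.500 → Σnom=3.000; wc +0.410/-0.300 → slack +0.490/-0.430; half-tol=0.355, Σhalf²=0.137050
  -C: nom -22.400 → Σnom=-19.400; wc +0.300/-0.400 → slack +0.790/-0.830; half-tol=0.350, Σhalf²=0.259550
  +D: nom +37.740 → Σnom=18.340; wc +0.130/-0.100 → slack +0.920/-0.930; half-tol=0.115, Σhalf²=0.272775
  +E: nom +37.500 → Σnom=55.840; wc +0.286/-0.286 → slack +1.206/-1.216; half-tol=0.286, Σhalf²=0.354571
  +F: nom +13.100 → Σnom=68.940; wc +0.220/-0.040 → slack +1.426/-1.256; half-tol=0.130, Σhalf²=0.371471
  +G: nom +14.500 → Σnom=83.440; wc +0.420/-0.420 → slack +1.846/-1.676; half-tol=0.420, Σhalf²=0.547871
  -H: nom -43.500 → Σnom=39.940; wc +0.240/-0.390 → slack +2.086/-2.066; half-tol=0.315, Σhalf²=0.647096
Nominal = 39.940. Worst-case = [39.940 - 2.066, 39.940 + 2.086] = [37.874, 42.026]. RSS = √0.647096 = 0.804.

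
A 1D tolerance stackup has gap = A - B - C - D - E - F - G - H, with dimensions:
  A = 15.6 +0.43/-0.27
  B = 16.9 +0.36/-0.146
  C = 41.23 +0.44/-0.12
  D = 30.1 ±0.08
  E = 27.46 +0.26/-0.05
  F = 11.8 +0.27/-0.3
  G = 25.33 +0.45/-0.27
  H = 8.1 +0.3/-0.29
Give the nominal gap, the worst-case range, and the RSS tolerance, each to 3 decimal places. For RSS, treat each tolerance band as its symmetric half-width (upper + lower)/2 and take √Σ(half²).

nominal=-145.320 wc=[-147.750,-143.634] rss=0.770

Stack each dimension's contribution:
  +A: nom +15.600 → Σnom=15.600; wc +0.430/-0.270 → slack +0.430/-0.270; half-tol=0.350, Σhalf²=0.122500
  -B: nom -16.900 → Σnom=-1.300; wc +0.146/-0.360 → slack +0.576/-0.630; half-tol=0.253, Σhalf²=0.186509
  -C: nom -41.230 → Σnom=-42.530; wc +0.120/-0.440 → slack +0.696/-1.070; half-tol=0.280, Σhalf²=0.264909
  -D: nom -30.100 → Σnom=-72.630; wc +0.080/-0.080 → slack +0.776/-1.150; half-tol=0.080, Σhalf²=0.271309
  -E: nom -27.460 → Σnom=-100.090; wc +0.050/-0.260 → slack +0.826/-1.410; half-tol=0.155, Σhalf²=0.295334
  -F: nom -11.800 → Σnom=-111.890; wc +0.300/-0.270 → slack +1.126/-1.680; half-tol=0.285, Σhalf²=0.376559
  -G: nom -25.330 → Σnom=-137.220; wc +0.270/-0.450 → slack +1.396/-2.130; half-tol=0.360, Σhalf²=0.506159
  -H: nom -8.100 → Σnom=-145.320; wc +0.290/-0.300 → slack +1.686/-2.430; half-tol=0.295, Σhalf²=0.593184
Nominal = -145.320. Worst-case = [-145.320 - 2.430, -145.320 + 1.686] = [-147.750, -143.634]. RSS = √0.593184 = 0.770.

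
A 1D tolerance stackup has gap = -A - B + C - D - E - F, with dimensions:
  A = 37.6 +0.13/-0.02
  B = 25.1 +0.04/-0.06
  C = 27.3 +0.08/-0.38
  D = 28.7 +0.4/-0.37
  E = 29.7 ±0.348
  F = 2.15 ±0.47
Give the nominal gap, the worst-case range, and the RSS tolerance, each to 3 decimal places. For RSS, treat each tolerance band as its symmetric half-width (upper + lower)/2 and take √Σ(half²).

Stack each dimension's contribution:
  -A: nom -37.600 → Σnom=-37.600; wc +0.020/-0.130 → slack +0.020/-0.130; half-tol=0.075, Σhalf²=0.005625
  -B: nom -25.100 → Σnom=-62.700; wc +0.060/-0.040 → slack +0.080/-0.170; half-tol=0.050, Σhalf²=0.008125
  +C: nom +27.300 → Σnom=-35.400; wc +0.080/-0.380 → slack +0.160/-0.550; half-tol=0.230, Σhalf²=0.061025
  -D: nom -28.700 → Σnom=-64.100; wc +0.370/-0.400 → slack +0.530/-0.950; half-tol=0.385, Σhalf²=0.209250
  -E: nom -29.700 → Σnom=-93.800; wc +0.348/-0.348 → slack +0.878/-1.298; half-tol=0.348, Σhalf²=0.330354
  -F: nom -2.150 → Σnom=-95.950; wc +0.470/-0.470 → slack +1.348/-1.768; half-tol=0.470, Σhalf²=0.551254
Nominal = -95.950. Worst-case = [-95.950 - 1.768, -95.950 + 1.348] = [-97.718, -94.602]. RSS = √0.551254 = 0.742.

nominal=-95.950 wc=[-97.718,-94.602] rss=0.742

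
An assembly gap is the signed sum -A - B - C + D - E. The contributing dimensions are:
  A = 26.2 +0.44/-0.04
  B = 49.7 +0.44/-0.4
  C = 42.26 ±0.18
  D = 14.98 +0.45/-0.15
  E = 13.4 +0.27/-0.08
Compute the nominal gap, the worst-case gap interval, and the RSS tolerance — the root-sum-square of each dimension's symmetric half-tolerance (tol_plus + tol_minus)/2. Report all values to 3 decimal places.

Stack each dimension's contribution:
  -A: nom -26.200 → Σnom=-26.200; wc +0.040/-0.440 → slack +0.040/-0.440; half-tol=0.240, Σhalf²=0.057600
  -B: nom -49.700 → Σnom=-75.900; wc +0.400/-0.440 → slack +0.440/-0.880; half-tol=0.420, Σhalf²=0.234000
  -C: nom -42.260 → Σnom=-118.160; wc +0.180/-0.180 → slack +0.620/-1.060; half-tol=0.180, Σhalf²=0.266400
  +D: nom +14.980 → Σnom=-103.180; wc +0.450/-0.150 → slack +1.070/-1.210; half-tol=0.300, Σhalf²=0.356400
  -E: nom -13.400 → Σnom=-116.580; wc +0.080/-0.270 → slack +1.150/-1.480; half-tol=0.175, Σhalf²=0.387025
Nominal = -116.580. Worst-case = [-116.580 - 1.480, -116.580 + 1.150] = [-118.060, -115.430]. RSS = √0.387025 = 0.622.

nominal=-116.580 wc=[-118.060,-115.430] rss=0.622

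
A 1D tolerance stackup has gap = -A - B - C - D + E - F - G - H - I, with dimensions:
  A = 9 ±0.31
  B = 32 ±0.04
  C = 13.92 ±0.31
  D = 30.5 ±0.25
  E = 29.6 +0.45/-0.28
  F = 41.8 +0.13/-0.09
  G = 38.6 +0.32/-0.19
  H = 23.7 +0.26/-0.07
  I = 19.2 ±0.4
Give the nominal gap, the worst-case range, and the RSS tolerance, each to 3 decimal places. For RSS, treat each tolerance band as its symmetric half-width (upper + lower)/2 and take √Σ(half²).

Stack each dimension's contribution:
  -A: nom -9.000 → Σnom=-9.000; wc +0.310/-0.310 → slack +0.310/-0.310; half-tol=0.310, Σhalf²=0.096100
  -B: nom -32.000 → Σnom=-41.000; wc +0.040/-0.040 → slack +0.350/-0.350; half-tol=0.040, Σhalf²=0.097700
  -C: nom -13.920 → Σnom=-54.920; wc +0.310/-0.310 → slack +0.660/-0.660; half-tol=0.310, Σhalf²=0.193800
  -D: nom -30.500 → Σnom=-85.420; wc +0.250/-0.250 → slack +0.910/-0.910; half-tol=0.250, Σhalf²=0.256300
  +E: nom +29.600 → Σnom=-55.820; wc +0.450/-0.280 → slack +1.360/-1.190; half-tol=0.365, Σhalf²=0.389525
  -F: nom -41.800 → Σnom=-97.620; wc +0.090/-0.130 → slack +1.450/-1.320; half-tol=0.110, Σhalf²=0.401625
  -G: nom -38.600 → Σnom=-136.220; wc +0.190/-0.320 → slack +1.640/-1.640; half-tol=0.255, Σhalf²=0.466650
  -H: nom -23.700 → Σnom=-159.920; wc +0.070/-0.260 → slack +1.710/-1.900; half-tol=0.165, Σhalf²=0.493875
  -I: nom -19.200 → Σnom=-179.120; wc +0.400/-0.400 → slack +2.110/-2.300; half-tol=0.400, Σhalf²=0.653875
Nominal = -179.120. Worst-case = [-179.120 - 2.300, -179.120 + 2.110] = [-181.420, -177.010]. RSS = √0.653875 = 0.809.

nominal=-179.120 wc=[-181.420,-177.010] rss=0.809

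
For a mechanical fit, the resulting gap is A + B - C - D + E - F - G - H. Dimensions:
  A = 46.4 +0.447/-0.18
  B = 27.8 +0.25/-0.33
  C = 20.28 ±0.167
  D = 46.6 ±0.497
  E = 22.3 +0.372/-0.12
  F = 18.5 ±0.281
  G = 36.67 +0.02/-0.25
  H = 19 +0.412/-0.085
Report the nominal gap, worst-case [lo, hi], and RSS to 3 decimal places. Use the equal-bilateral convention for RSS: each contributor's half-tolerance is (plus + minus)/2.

Stack each dimension's contribution:
  +A: nom +46.400 → Σnom=46.400; wc +0.447/-0.180 → slack +0.447/-0.180; half-tol=0.314, Σhalf²=0.098282
  +B: nom +27.800 → Σnom=74.200; wc +0.250/-0.330 → slack +0.697/-0.510; half-tol=0.290, Σhalf²=0.182382
  -C: nom -20.280 → Σnom=53.920; wc +0.167/-0.167 → slack +0.864/-0.677; half-tol=0.167, Σhalf²=0.210271
  -D: nom -46.600 → Σnom=7.320; wc +0.497/-0.497 → slack +1.361/-1.174; half-tol=0.497, Σhalf²=0.457280
  +E: nom +22.300 → Σnom=29.620; wc +0.372/-0.120 → slack +1.733/-1.294; half-tol=0.246, Σhalf²=0.517796
  -F: nom -18.500 → Σnom=11.120; wc +0.281/-0.281 → slack +2.014/-1.575; half-tol=0.281, Σhalf²=0.596757
  -G: nom -36.670 → Σnom=-25.550; wc +0.250/-0.020 → slack +2.264/-1.595; half-tol=0.135, Σhalf²=0.614982
  -H: nom -19.000 → Σnom=-44.550; wc +0.085/-0.412 → slack +2.349/-2.007; half-tol=0.248, Σhalf²=0.676735
Nominal = -44.550. Worst-case = [-44.550 - 2.007, -44.550 + 2.349] = [-46.557, -42.201]. RSS = √0.676735 = 0.823.

nominal=-44.550 wc=[-46.557,-42.201] rss=0.823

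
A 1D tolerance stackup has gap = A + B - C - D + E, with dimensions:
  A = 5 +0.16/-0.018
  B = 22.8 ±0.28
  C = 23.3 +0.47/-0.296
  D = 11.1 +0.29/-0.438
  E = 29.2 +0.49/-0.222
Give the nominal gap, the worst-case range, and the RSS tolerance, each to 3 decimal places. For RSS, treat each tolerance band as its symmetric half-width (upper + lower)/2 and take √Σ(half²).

nominal=22.600 wc=[21.320,24.264] rss=0.702

Stack each dimension's contribution:
  +A: nom +5.000 → Σnom=5.000; wc +0.160/-0.018 → slack +0.160/-0.018; half-tol=0.089, Σhalf²=0.007921
  +B: nom +22.800 → Σnom=27.800; wc +0.280/-0.280 → slack +0.440/-0.298; half-tol=0.280, Σhalf²=0.086321
  -C: nom -23.300 → Σnom=4.500; wc +0.296/-0.470 → slack +0.736/-0.768; half-tol=0.383, Σhalf²=0.233010
  -D: nom -11.100 → Σnom=-6.600; wc +0.438/-0.290 → slack +1.174/-1.058; half-tol=0.364, Σhalf²=0.365506
  +E: nom +29.200 → Σnom=22.600; wc +0.490/-0.222 → slack +1.664/-1.280; half-tol=0.356, Σhalf²=0.492242
Nominal = 22.600. Worst-case = [22.600 - 1.280, 22.600 + 1.664] = [21.320, 24.264]. RSS = √0.492242 = 0.702.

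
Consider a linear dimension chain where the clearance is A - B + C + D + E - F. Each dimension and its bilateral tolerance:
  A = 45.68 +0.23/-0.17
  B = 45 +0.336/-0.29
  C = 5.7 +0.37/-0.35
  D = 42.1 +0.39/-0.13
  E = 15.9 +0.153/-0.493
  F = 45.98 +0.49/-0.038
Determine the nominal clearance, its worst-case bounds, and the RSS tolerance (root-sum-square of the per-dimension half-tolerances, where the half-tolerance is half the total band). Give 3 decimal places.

nominal=18.400 wc=[16.431,19.871] rss=0.714

Stack each dimension's contribution:
  +A: nom +45.680 → Σnom=45.680; wc +0.230/-0.170 → slack +0.230/-0.170; half-tol=0.200, Σhalf²=0.040000
  -B: nom -45.000 → Σnom=0.680; wc +0.290/-0.336 → slack +0.520/-0.506; half-tol=0.313, Σhalf²=0.137969
  +C: nom +5.700 → Σnom=6.380; wc +0.370/-0.350 → slack +0.890/-0.856; half-tol=0.360, Σhalf²=0.267569
  +D: nom +42.100 → Σnom=48.480; wc +0.390/-0.130 → slack +1.280/-0.986; half-tol=0.260, Σhalf²=0.335169
  +E: nom +15.900 → Σnom=64.380; wc +0.153/-0.493 → slack +1.433/-1.479; half-tol=0.323, Σhalf²=0.439498
  -F: nom -45.980 → Σnom=18.400; wc +0.038/-0.490 → slack +1.471/-1.969; half-tol=0.264, Σhalf²=0.509194
Nominal = 18.400. Worst-case = [18.400 - 1.969, 18.400 + 1.471] = [16.431, 19.871]. RSS = √0.509194 = 0.714.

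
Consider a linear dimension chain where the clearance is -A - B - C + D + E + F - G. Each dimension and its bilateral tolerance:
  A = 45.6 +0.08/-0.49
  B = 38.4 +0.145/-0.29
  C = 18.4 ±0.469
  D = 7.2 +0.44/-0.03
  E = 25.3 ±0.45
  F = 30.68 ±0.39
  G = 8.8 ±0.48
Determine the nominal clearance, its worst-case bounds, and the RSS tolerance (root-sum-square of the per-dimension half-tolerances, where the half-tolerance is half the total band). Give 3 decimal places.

Stack each dimension's contribution:
  -A: nom -45.600 → Σnom=-45.600; wc +0.490/-0.080 → slack +0.490/-0.080; half-tol=0.285, Σhalf²=0.081225
  -B: nom -38.400 → Σnom=-84.000; wc +0.290/-0.145 → slack +0.780/-0.225; half-tol=0.217, Σhalf²=0.128531
  -C: nom -18.400 → Σnom=-102.400; wc +0.469/-0.469 → slack +1.249/-0.694; half-tol=0.469, Σhalf²=0.348492
  +D: nom +7.200 → Σnom=-95.200; wc +0.440/-0.030 → slack +1.689/-0.724; half-tol=0.235, Σhalf²=0.403717
  +E: nom +25.300 → Σnom=-69.900; wc +0.450/-0.450 → slack +2.139/-1.174; half-tol=0.450, Σhalf²=0.606217
  +F: nom +30.680 → Σnom=-39.220; wc +0.390/-0.390 → slack +2.529/-1.564; half-tol=0.390, Σhalf²=0.758317
  -G: nom -8.800 → Σnom=-48.020; wc +0.480/-0.480 → slack +3.009/-2.044; half-tol=0.480, Σhalf²=0.988717
Nominal = -48.020. Worst-case = [-48.020 - 2.044, -48.020 + 3.009] = [-50.064, -45.011]. RSS = √0.988717 = 0.994.

nominal=-48.020 wc=[-50.064,-45.011] rss=0.994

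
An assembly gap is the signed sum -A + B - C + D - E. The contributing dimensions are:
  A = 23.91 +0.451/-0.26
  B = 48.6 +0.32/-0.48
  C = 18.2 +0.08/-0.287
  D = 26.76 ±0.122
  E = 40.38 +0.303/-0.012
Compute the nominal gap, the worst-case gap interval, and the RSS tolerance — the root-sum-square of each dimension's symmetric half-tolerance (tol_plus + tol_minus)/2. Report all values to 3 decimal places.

Stack each dimension's contribution:
  -A: nom -23.910 → Σnom=-23.910; wc +0.260/-0.451 → slack +0.260/-0.451; half-tol=0.356, Σhalf²=0.126380
  +B: nom +48.600 → Σnom=24.690; wc +0.320/-0.480 → slack +0.580/-0.931; half-tol=0.400, Σhalf²=0.286380
  -C: nom -18.200 → Σnom=6.490; wc +0.287/-0.080 → slack +0.867/-1.011; half-tol=0.183, Σhalf²=0.320053
  +D: nom +26.760 → Σnom=33.250; wc +0.122/-0.122 → slack +0.989/-1.133; half-tol=0.122, Σhalf²=0.334937
  -E: nom -40.380 → Σnom=-7.130; wc +0.012/-0.303 → slack +1.001/-1.436; half-tol=0.158, Σhalf²=0.359743
Nominal = -7.130. Worst-case = [-7.130 - 1.436, -7.130 + 1.001] = [-8.566, -6.129]. RSS = √0.359743 = 0.600.

nominal=-7.130 wc=[-8.566,-6.129] rss=0.600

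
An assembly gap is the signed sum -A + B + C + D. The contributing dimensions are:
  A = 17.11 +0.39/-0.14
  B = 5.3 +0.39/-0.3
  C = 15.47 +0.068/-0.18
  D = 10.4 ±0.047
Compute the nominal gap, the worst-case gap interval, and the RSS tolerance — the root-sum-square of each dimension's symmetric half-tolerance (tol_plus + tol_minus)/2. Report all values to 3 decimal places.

nominal=14.060 wc=[13.143,14.705] rss=0.455

Stack each dimension's contribution:
  -A: nom -17.110 → Σnom=-17.110; wc +0.140/-0.390 → slack +0.140/-0.390; half-tol=0.265, Σhalf²=0.070225
  +B: nom +5.300 → Σnom=-11.810; wc +0.390/-0.300 → slack +0.530/-0.690; half-tol=0.345, Σhalf²=0.189250
  +C: nom +15.470 → Σnom=3.660; wc +0.068/-0.180 → slack +0.598/-0.870; half-tol=0.124, Σhalf²=0.204626
  +D: nom +10.400 → Σnom=14.060; wc +0.047/-0.047 → slack +0.645/-0.917; half-tol=0.047, Σhalf²=0.206835
Nominal = 14.060. Worst-case = [14.060 - 0.917, 14.060 + 0.645] = [13.143, 14.705]. RSS = √0.206835 = 0.455.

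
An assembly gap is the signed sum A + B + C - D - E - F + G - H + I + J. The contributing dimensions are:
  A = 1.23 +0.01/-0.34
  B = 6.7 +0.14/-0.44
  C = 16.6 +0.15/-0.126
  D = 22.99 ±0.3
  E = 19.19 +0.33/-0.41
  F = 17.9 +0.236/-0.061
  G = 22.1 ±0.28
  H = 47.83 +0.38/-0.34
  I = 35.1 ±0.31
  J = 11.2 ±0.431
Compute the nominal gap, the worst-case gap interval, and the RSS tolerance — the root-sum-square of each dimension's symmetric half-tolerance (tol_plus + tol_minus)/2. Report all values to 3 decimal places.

nominal=-14.980 wc=[-18.153,-12.548] rss=0.934

Stack each dimension's contribution:
  +A: nom +1.230 → Σnom=1.230; wc +0.010/-0.340 → slack +0.010/-0.340; half-tol=0.175, Σhalf²=0.030625
  +B: nom +6.700 → Σnom=7.930; wc +0.140/-0.440 → slack +0.150/-0.780; half-tol=0.290, Σhalf²=0.114725
  +C: nom +16.600 → Σnom=24.530; wc +0.150/-0.126 → slack +0.300/-0.906; half-tol=0.138, Σhalf²=0.133769
  -D: nom -22.990 → Σnom=1.540; wc +0.300/-0.300 → slack +0.600/-1.206; half-tol=0.300, Σhalf²=0.223769
  -E: nom -19.190 → Σnom=-17.650; wc +0.410/-0.330 → slack +1.010/-1.536; half-tol=0.370, Σhalf²=0.360669
  -F: nom -17.900 → Σnom=-35.550; wc +0.061/-0.236 → slack +1.071/-1.772; half-tol=0.148, Σhalf²=0.382721
  +G: nom +22.100 → Σnom=-13.450; wc +0.280/-0.280 → slack +1.351/-2.052; half-tol=0.280, Σhalf²=0.461121
  -H: nom -47.830 → Σnom=-61.280; wc +0.340/-0.380 → slack +1.691/-2.432; half-tol=0.360, Σhalf²=0.590721
  +I: nom +35.100 → Σnom=-26.180; wc +0.310/-0.310 → slack +2.001/-2.742; half-tol=0.310, Σhalf²=0.686821
  +J: nom +11.200 → Σnom=-14.980; wc +0.431/-0.431 → slack +2.432/-3.173; half-tol=0.431, Σhalf²=0.872582
Nominal = -14.980. Worst-case = [-14.980 - 3.173, -14.980 + 2.432] = [-18.153, -12.548]. RSS = √0.872582 = 0.934.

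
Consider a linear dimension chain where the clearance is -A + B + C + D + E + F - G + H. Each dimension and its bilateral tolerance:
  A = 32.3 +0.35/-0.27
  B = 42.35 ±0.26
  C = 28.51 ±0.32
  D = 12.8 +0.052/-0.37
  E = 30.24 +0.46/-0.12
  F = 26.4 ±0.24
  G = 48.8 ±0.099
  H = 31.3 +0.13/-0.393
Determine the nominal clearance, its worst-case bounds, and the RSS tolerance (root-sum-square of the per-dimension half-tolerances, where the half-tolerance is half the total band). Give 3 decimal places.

nominal=90.500 wc=[88.348,92.331] rss=0.728

Stack each dimension's contribution:
  -A: nom -32.300 → Σnom=-32.300; wc +0.270/-0.350 → slack +0.270/-0.350; half-tol=0.310, Σhalf²=0.096100
  +B: nom +42.350 → Σnom=10.050; wc +0.260/-0.260 → slack +0.530/-0.610; half-tol=0.260, Σhalf²=0.163700
  +C: nom +28.510 → Σnom=38.560; wc +0.320/-0.320 → slack +0.850/-0.930; half-tol=0.320, Σhalf²=0.266100
  +D: nom +12.800 → Σnom=51.360; wc +0.052/-0.370 → slack +0.902/-1.300; half-tol=0.211, Σhalf²=0.310621
  +E: nom +30.240 → Σnom=81.600; wc +0.460/-0.120 → slack +1.362/-1.420; half-tol=0.290, Σhalf²=0.394721
  +F: nom +26.400 → Σnom=108.000; wc +0.240/-0.240 → slack +1.602/-1.660; half-tol=0.240, Σhalf²=0.452321
  -G: nom -48.800 → Σnom=59.200; wc +0.099/-0.099 → slack +1.701/-1.759; half-tol=0.099, Σhalf²=0.462122
  +H: nom +31.300 → Σnom=90.500; wc +0.130/-0.393 → slack +1.831/-2.152; half-tol=0.262, Σhalf²=0.530504
Nominal = 90.500. Worst-case = [90.500 - 2.152, 90.500 + 1.831] = [88.348, 92.331]. RSS = √0.530504 = 0.728.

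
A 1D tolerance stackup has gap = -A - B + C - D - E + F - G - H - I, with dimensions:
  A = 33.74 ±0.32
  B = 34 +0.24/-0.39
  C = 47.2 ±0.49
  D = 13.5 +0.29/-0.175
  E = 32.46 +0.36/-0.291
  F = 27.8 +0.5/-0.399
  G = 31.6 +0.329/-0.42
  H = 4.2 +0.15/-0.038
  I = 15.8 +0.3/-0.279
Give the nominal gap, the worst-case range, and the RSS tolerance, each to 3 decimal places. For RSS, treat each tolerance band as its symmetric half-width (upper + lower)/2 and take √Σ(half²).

Stack each dimension's contribution:
  -A: nom -33.740 → Σnom=-33.740; wc +0.320/-0.320 → slack +0.320/-0.320; half-tol=0.320, Σhalf²=0.102400
  -B: nom -34.000 → Σnom=-67.740; wc +0.390/-0.240 → slack +0.710/-0.560; half-tol=0.315, Σhalf²=0.201625
  +C: nom +47.200 → Σnom=-20.540; wc +0.490/-0.490 → slack +1.200/-1.050; half-tol=0.490, Σhalf²=0.441725
  -D: nom -13.500 → Σnom=-34.040; wc +0.175/-0.290 → slack +1.375/-1.340; half-tol=0.232, Σhalf²=0.495781
  -E: nom -32.460 → Σnom=-66.500; wc +0.291/-0.360 → slack +1.666/-1.700; half-tol=0.326, Σhalf²=0.601731
  +F: nom +27.800 → Σnom=-38.700; wc +0.500/-0.399 → slack +2.166/-2.099; half-tol=0.450, Σhalf²=0.803782
  -G: nom -31.600 → Σnom=-70.300; wc +0.420/-0.329 → slack +2.586/-2.428; half-tol=0.374, Σhalf²=0.944032
  -H: nom -4.200 → Σnom=-74.500; wc +0.038/-0.150 → slack +2.624/-2.578; half-tol=0.094, Σhalf²=0.952868
  -I: nom -15.800 → Σnom=-90.300; wc +0.279/-0.300 → slack +2.903/-2.878; half-tol=0.289, Σhalf²=1.036678
Nominal = -90.300. Worst-case = [-90.300 - 2.878, -90.300 + 2.903] = [-93.178, -87.397]. RSS = √1.036678 = 1.018.

nominal=-90.300 wc=[-93.178,-87.397] rss=1.018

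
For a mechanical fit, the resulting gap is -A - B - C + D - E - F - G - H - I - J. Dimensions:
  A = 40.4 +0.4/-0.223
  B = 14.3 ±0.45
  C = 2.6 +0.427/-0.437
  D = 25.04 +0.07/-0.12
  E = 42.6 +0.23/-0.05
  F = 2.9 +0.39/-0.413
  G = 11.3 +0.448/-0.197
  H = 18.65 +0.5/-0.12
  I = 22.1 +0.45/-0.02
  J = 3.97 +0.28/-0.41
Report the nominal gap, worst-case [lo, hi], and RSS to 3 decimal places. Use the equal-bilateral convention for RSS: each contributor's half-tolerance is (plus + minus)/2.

nominal=-133.780 wc=[-137.475,-131.390] rss=1.025

Stack each dimension's contribution:
  -A: nom -40.400 → Σnom=-40.400; wc +0.223/-0.400 → slack +0.223/-0.400; half-tol=0.311, Σhalf²=0.097032
  -B: nom -14.300 → Σnom=-54.700; wc +0.450/-0.450 → slack +0.673/-0.850; half-tol=0.450, Σhalf²=0.299532
  -C: nom -2.600 → Σnom=-57.300; wc +0.437/-0.427 → slack +1.110/-1.277; half-tol=0.432, Σhalf²=0.486156
  +D: nom +25.040 → Σnom=-32.260; wc +0.070/-0.120 → slack +1.180/-1.397; half-tol=0.095, Σhalf²=0.495181
  -E: nom -42.600 → Σnom=-74.860; wc +0.050/-0.230 → slack +1.230/-1.627; half-tol=0.140, Σhalf²=0.514781
  -F: nom -2.900 → Σnom=-77.760; wc +0.413/-0.390 → slack +1.643/-2.017; half-tol=0.401, Σhalf²=0.675983
  -G: nom -11.300 → Σnom=-89.060; wc +0.197/-0.448 → slack +1.840/-2.465; half-tol=0.323, Σhalf²=0.779990
  -H: nom -18.650 → Σnom=-107.710; wc +0.120/-0.500 → slack +1.960/-2.965; half-tol=0.310, Σhalf²=0.876090
  -I: nom -22.100 → Σnom=-129.810; wc +0.020/-0.450 → slack +1.980/-3.415; half-tol=0.235, Σhalf²=0.931315
  -J: nom -3.970 → Σnom=-133.780; wc +0.410/-0.280 → slack +2.390/-3.695; half-tol=0.345, Σhalf²=1.050340
Nominal = -133.780. Worst-case = [-133.780 - 3.695, -133.780 + 2.390] = [-137.475, -131.390]. RSS = √1.050340 = 1.025.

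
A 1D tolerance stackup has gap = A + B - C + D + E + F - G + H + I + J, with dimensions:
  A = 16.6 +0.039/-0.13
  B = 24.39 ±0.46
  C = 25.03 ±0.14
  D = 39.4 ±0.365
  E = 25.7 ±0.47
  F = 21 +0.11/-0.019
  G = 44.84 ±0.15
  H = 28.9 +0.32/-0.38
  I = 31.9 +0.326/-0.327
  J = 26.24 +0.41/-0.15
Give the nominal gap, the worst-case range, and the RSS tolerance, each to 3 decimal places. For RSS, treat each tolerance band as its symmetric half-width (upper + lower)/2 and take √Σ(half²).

Stack each dimension's contribution:
  +A: nom +16.600 → Σnom=16.600; wc +0.039/-0.130 → slack +0.039/-0.130; half-tol=0.085, Σhalf²=0.007140
  +B: nom +24.390 → Σnom=40.990; wc +0.460/-0.460 → slack +0.499/-0.590; half-tol=0.460, Σhalf²=0.218740
  -C: nom -25.030 → Σnom=15.960; wc +0.140/-0.140 → slack +0.639/-0.730; half-tol=0.140, Σhalf²=0.238340
  +D: nom +39.400 → Σnom=55.360; wc +0.365/-0.365 → slack +1.004/-1.095; half-tol=0.365, Σhalf²=0.371565
  +E: nom +25.700 → Σnom=81.060; wc +0.470/-0.470 → slack +1.474/-1.565; half-tol=0.470, Σhalf²=0.592465
  +F: nom +21.000 → Σnom=102.060; wc +0.110/-0.019 → slack +1.584/-1.584; half-tol=0.065, Σhalf²=0.596626
  -G: nom -44.840 → Σnom=57.220; wc +0.150/-0.150 → slack +1.734/-1.734; half-tol=0.150, Σhalf²=0.619125
  +H: nom +28.900 → Σnom=86.120; wc +0.320/-0.380 → slack +2.054/-2.114; half-tol=0.350, Σhalf²=0.741625
  +I: nom +31.900 → Σnom=118.020; wc +0.326/-0.327 → slack +2.380/-2.441; half-tol=0.327, Σhalf²=0.848228
  +J: nom +26.240 → Σnom=144.260; wc +0.410/-0.150 → slack +2.790/-2.591; half-tol=0.280, Σhalf²=0.926628
Nominal = 144.260. Worst-case = [144.260 - 2.591, 144.260 + 2.790] = [141.669, 147.050]. RSS = √0.926628 = 0.963.

nominal=144.260 wc=[141.669,147.050] rss=0.963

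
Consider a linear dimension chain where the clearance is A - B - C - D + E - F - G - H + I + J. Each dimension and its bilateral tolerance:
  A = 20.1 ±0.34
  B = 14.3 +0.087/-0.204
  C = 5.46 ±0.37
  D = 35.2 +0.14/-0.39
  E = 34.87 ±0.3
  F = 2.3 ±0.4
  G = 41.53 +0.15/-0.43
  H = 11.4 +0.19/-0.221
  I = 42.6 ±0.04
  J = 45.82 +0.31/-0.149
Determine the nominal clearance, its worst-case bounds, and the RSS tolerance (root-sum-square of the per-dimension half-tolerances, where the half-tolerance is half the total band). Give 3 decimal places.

nominal=33.200 wc=[31.034,36.205] rss=0.880

Stack each dimension's contribution:
  +A: nom +20.100 → Σnom=20.100; wc +0.340/-0.340 → slack +0.340/-0.340; half-tol=0.340, Σhalf²=0.115600
  -B: nom -14.300 → Σnom=5.800; wc +0.204/-0.087 → slack +0.544/-0.427; half-tol=0.145, Σhalf²=0.136770
  -C: nom -5.460 → Σnom=0.340; wc +0.370/-0.370 → slack +0.914/-0.797; half-tol=0.370, Σhalf²=0.273670
  -D: nom -35.200 → Σnom=-34.860; wc +0.390/-0.140 → slack +1.304/-0.937; half-tol=0.265, Σhalf²=0.343895
  +E: nom +34.870 → Σnom=0.010; wc +0.300/-0.300 → slack +1.604/-1.237; half-tol=0.300, Σhalf²=0.433895
  -F: nom -2.300 → Σnom=-2.290; wc +0.400/-0.400 → slack +2.004/-1.637; half-tol=0.400, Σhalf²=0.593895
  -G: nom -41.530 → Σnom=-43.820; wc +0.430/-0.150 → slack +2.434/-1.787; half-tol=0.290, Σhalf²=0.677995
  -H: nom -11.400 → Σnom=-55.220; wc +0.221/-0.190 → slack +2.655/-1.977; half-tol=0.206, Σhalf²=0.720225
  +I: nom +42.600 → Σnom=-12.620; wc +0.040/-0.040 → slack +2.695/-2.017; half-tol=0.040, Σhalf²=0.721826
  +J: nom +45.820 → Σnom=33.200; wc +0.310/-0.149 → slack +3.005/-2.166; half-tol=0.229, Σhalf²=0.774496
Nominal = 33.200. Worst-case = [33.200 - 2.166, 33.200 + 3.005] = [31.034, 36.205]. RSS = √0.774496 = 0.880.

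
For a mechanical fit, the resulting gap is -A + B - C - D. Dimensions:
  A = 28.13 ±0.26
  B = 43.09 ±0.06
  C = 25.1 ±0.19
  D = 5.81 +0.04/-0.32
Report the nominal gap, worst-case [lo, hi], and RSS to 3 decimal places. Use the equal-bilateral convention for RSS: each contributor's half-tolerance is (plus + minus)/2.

Stack each dimension's contribution:
  -A: nom -28.130 → Σnom=-28.130; wc +0.260/-0.260 → slack +0.260/-0.260; half-tol=0.260, Σhalf²=0.067600
  +B: nom +43.090 → Σnom=14.960; wc +0.060/-0.060 → slack +0.320/-0.320; half-tol=0.060, Σhalf²=0.071200
  -C: nom -25.100 → Σnom=-10.140; wc +0.190/-0.190 → slack +0.510/-0.510; half-tol=0.190, Σhalf²=0.107300
  -D: nom -5.810 → Σnom=-15.950; wc +0.320/-0.040 → slack +0.830/-0.550; half-tol=0.180, Σhalf²=0.139700
Nominal = -15.950. Worst-case = [-15.950 - 0.550, -15.950 + 0.830] = [-16.500, -15.120]. RSS = √0.139700 = 0.374.

nominal=-15.950 wc=[-16.500,-15.120] rss=0.374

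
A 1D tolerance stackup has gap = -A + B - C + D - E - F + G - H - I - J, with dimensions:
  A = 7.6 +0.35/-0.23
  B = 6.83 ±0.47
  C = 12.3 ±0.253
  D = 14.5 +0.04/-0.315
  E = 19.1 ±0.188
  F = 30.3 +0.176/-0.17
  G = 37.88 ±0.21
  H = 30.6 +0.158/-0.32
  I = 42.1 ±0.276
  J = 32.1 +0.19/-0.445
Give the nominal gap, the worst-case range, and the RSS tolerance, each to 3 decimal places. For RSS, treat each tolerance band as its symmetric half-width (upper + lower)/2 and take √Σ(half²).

Stack each dimension's contribution:
  -A: nom -7.600 → Σnom=-7.600; wc +0.230/-0.350 → slack +0.230/-0.350; half-tol=0.290, Σhalf²=0.084100
  +B: nom +6.830 → Σnom=-0.770; wc +0.470/-0.470 → slack +0.700/-0.820; half-tol=0.470, Σhalf²=0.305000
  -C: nom -12.300 → Σnom=-13.070; wc +0.253/-0.253 → slack +0.953/-1.073; half-tol=0.253, Σhalf²=0.369009
  +D: nom +14.500 → Σnom=1.430; wc +0.040/-0.315 → slack +0.993/-1.388; half-tol=0.177, Σhalf²=0.400515
  -E: nom -19.100 → Σnom=-17.670; wc +0.188/-0.188 → slack +1.181/-1.576; half-tol=0.188, Σhalf²=0.435859
  -F: nom -30.300 → Σnom=-47.970; wc +0.170/-0.176 → slack +1.351/-1.752; half-tol=0.173, Σhalf²=0.465788
  +G: nom +37.880 → Σnom=-10.090; wc +0.210/-0.210 → slack +1.561/-1.962; half-tol=0.210, Σhalf²=0.509888
  -H: nom -30.600 → Σnom=-40.690; wc +0.320/-0.158 → slack +1.881/-2.120; half-tol=0.239, Σhalf²=0.567009
  -I: nom -42.100 → Σnom=-82.790; wc +0.276/-0.276 → slack +2.157/-2.396; half-tol=0.276, Σhalf²=0.643185
  -J: nom -32.100 → Σnom=-114.890; wc +0.445/-0.190 → slack +2.602/-2.586; half-tol=0.318, Σhalf²=0.743991
Nominal = -114.890. Worst-case = [-114.890 - 2.586, -114.890 + 2.602] = [-117.476, -112.288]. RSS = √0.743991 = 0.863.

nominal=-114.890 wc=[-117.476,-112.288] rss=0.863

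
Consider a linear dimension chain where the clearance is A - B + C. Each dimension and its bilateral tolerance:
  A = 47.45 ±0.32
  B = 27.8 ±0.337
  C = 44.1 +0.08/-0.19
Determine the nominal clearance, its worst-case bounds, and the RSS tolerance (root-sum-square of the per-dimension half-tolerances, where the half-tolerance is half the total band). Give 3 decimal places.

nominal=63.750 wc=[62.903,64.487] rss=0.484

Stack each dimension's contribution:
  +A: nom +47.450 → Σnom=47.450; wc +0.320/-0.320 → slack +0.320/-0.320; half-tol=0.320, Σhalf²=0.102400
  -B: nom -27.800 → Σnom=19.650; wc +0.337/-0.337 → slack +0.657/-0.657; half-tol=0.337, Σhalf²=0.215969
  +C: nom +44.100 → Σnom=63.750; wc +0.080/-0.190 → slack +0.737/-0.847; half-tol=0.135, Σhalf²=0.234194
Nominal = 63.750. Worst-case = [63.750 - 0.847, 63.750 + 0.737] = [62.903, 64.487]. RSS = √0.234194 = 0.484.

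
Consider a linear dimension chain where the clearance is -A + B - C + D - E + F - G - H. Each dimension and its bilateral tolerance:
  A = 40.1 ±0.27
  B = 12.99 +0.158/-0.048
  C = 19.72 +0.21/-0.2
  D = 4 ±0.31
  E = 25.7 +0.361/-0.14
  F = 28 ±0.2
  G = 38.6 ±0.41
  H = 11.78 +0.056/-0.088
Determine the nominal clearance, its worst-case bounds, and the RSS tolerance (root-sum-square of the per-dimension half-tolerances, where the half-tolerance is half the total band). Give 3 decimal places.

Stack each dimension's contribution:
  -A: nom -40.100 → Σnom=-40.100; wc +0.270/-0.270 → slack +0.270/-0.270; half-tol=0.270, Σhalf²=0.072900
  +B: nom +12.990 → Σnom=-27.110; wc +0.158/-0.048 → slack +0.428/-0.318; half-tol=0.103, Σhalf²=0.083509
  -C: nom -19.720 → Σnom=-46.830; wc +0.200/-0.210 → slack +0.628/-0.528; half-tol=0.205, Σhalf²=0.125534
  +D: nom +4.000 → Σnom=-42.830; wc +0.310/-0.310 → slack +0.938/-0.838; half-tol=0.310, Σhalf²=0.221634
  -E: nom -25.700 → Σnom=-68.530; wc +0.140/-0.361 → slack +1.078/-1.199; half-tol=0.251, Σhalf²=0.284384
  +F: nom +28.000 → Σnom=-40.530; wc +0.200/-0.200 → slack +1.278/-1.399; half-tol=0.200, Σhalf²=0.324384
  -G: nom -38.600 → Σnom=-79.130; wc +0.410/-0.410 → slack +1.688/-1.809; half-tol=0.410, Σhalf²=0.492484
  -H: nom -11.780 → Σnom=-90.910; wc +0.088/-0.056 → slack +1.776/-1.865; half-tol=0.072, Σhalf²=0.497668
Nominal = -90.910. Worst-case = [-90.910 - 1.865, -90.910 + 1.776] = [-92.775, -89.134]. RSS = √0.497668 = 0.705.

nominal=-90.910 wc=[-92.775,-89.134] rss=0.705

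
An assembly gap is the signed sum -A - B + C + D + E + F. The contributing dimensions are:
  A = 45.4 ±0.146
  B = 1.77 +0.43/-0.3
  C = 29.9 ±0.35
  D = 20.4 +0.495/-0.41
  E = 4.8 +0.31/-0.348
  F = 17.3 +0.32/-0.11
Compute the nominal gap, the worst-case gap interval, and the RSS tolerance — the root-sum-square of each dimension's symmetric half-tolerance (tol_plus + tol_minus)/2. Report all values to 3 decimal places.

nominal=25.230 wc=[23.436,27.151] rss=0.798

Stack each dimension's contribution:
  -A: nom -45.400 → Σnom=-45.400; wc +0.146/-0.146 → slack +0.146/-0.146; half-tol=0.146, Σhalf²=0.021316
  -B: nom -1.770 → Σnom=-47.170; wc +0.300/-0.430 → slack +0.446/-0.576; half-tol=0.365, Σhalf²=0.154541
  +C: nom +29.900 → Σnom=-17.270; wc +0.350/-0.350 → slack +0.796/-0.926; half-tol=0.350, Σhalf²=0.277041
  +D: nom +20.400 → Σnom=3.130; wc +0.495/-0.410 → slack +1.291/-1.336; half-tol=0.453, Σhalf²=0.481797
  +E: nom +4.800 → Σnom=7.930; wc +0.310/-0.348 → slack +1.601/-1.684; half-tol=0.329, Σhalf²=0.590038
  +F: nom +17.300 → Σnom=25.230; wc +0.320/-0.110 → slack +1.921/-1.794; half-tol=0.215, Σhalf²=0.636263
Nominal = 25.230. Worst-case = [25.230 - 1.794, 25.230 + 1.921] = [23.436, 27.151]. RSS = √0.636263 = 0.798.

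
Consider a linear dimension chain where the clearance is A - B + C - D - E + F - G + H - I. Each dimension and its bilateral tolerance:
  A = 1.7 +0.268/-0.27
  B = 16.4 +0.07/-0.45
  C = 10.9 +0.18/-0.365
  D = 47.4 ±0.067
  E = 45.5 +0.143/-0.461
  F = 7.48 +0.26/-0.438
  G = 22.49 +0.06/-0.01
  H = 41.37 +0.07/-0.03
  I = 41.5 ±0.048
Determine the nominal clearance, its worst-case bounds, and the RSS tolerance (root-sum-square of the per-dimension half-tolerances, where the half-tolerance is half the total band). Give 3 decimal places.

nominal=-111.840 wc=[-113.331,-110.026] rss=0.662

Stack each dimension's contribution:
  +A: nom +1.700 → Σnom=1.700; wc +0.268/-0.270 → slack +0.268/-0.270; half-tol=0.269, Σhalf²=0.072361
  -B: nom -16.400 → Σnom=-14.700; wc +0.450/-0.070 → slack +0.718/-0.340; half-tol=0.260, Σhalf²=0.139961
  +C: nom +10.900 → Σnom=-3.800; wc +0.180/-0.365 → slack +0.898/-0.705; half-tol=0.272, Σhalf²=0.214217
  -D: nom -47.400 → Σnom=-51.200; wc +0.067/-0.067 → slack +0.965/-0.772; half-tol=0.067, Σhalf²=0.218706
  -E: nom -45.500 → Σnom=-96.700; wc +0.461/-0.143 → slack +1.426/-0.915; half-tol=0.302, Σhalf²=0.309910
  +F: nom +7.480 → Σnom=-89.220; wc +0.260/-0.438 → slack +1.686/-1.353; half-tol=0.349, Σhalf²=0.431711
  -G: nom -22.490 → Σnom=-111.710; wc +0.010/-0.060 → slack +1.696/-1.413; half-tol=0.035, Σhalf²=0.432936
  +H: nom +41.370 → Σnom=-70.340; wc +0.070/-0.030 → slack +1.766/-1.443; half-tol=0.050, Σhalf²=0.435436
  -I: nom -41.500 → Σnom=-111.840; wc +0.048/-0.048 → slack +1.814/-1.491; half-tol=0.048, Σhalf²=0.437740
Nominal = -111.840. Worst-case = [-111.840 - 1.491, -111.840 + 1.814] = [-113.331, -110.026]. RSS = √0.437740 = 0.662.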